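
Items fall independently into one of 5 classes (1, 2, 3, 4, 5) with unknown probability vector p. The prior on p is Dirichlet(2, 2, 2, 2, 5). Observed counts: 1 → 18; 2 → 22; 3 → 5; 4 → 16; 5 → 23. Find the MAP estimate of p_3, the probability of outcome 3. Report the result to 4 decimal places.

MAP estimate: 0.0652

The posterior is Dirichlet(αᵢ + nᵢ) = Dirichlet(20, 24, 7, 18, 28).
For a Dirichlet(a₁,…,a_K) with all aᵢ > 1, the mode has j-th component (aⱼ − 1)/(Σaᵢ − K).
Here Σaᵢ = 97 and K = 5, so p_3 = (7 − 1)/(97 − 5) = 6/92 ≈ 0.0652.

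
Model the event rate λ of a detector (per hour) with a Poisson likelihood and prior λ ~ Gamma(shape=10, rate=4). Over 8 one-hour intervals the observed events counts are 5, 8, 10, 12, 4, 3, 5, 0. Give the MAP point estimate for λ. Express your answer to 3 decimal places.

Σxᵢ = 5+8+10+12+4+3+5+0 = 47, with n = 8.
Posterior ∝ λ^9e^(−4λ) · λ^47e^(−8λ) = λ^56e^(−12λ), i.e. Gamma(shape=57, rate=12).
The mode of a Gamma(a, b) with a ≥ 1 (shape–rate) is (a−1)/b = 56/12 ≈ 4.667.

λ̂_MAP = 4.667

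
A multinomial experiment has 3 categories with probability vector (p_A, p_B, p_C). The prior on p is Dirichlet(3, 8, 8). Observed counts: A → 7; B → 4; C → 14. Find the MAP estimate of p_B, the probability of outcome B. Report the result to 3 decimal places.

The posterior is Dirichlet(αᵢ + nᵢ) = Dirichlet(10, 12, 22).
For a Dirichlet(a₁,…,a_K) with all aᵢ > 1, the mode has j-th component (aⱼ − 1)/(Σaᵢ − K).
Here Σaᵢ = 44 and K = 3, so p_B = (12 − 1)/(44 − 3) = 11/41 ≈ 0.268.

MAP estimate of p_B = 0.268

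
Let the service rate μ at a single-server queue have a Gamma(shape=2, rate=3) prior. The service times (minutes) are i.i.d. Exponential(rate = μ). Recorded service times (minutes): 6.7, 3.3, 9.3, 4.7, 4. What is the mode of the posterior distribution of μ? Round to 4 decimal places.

The Exponential(rate=μ) likelihood is ∝ μ^n e^(−μΣtᵢ). Here n = 5 and Σtᵢ = 6.7 + 3.3 + 9.3 + 4.7 + 4 = 28.
Posterior ∝ μe^(−3μ) · μ^5e^(−28μ) = μ^6e^(−31μ), i.e. Gamma(7, 31).
Mode = (a−1)/b = 6/31 ≈ 0.1935.

μ̂_MAP = 0.1935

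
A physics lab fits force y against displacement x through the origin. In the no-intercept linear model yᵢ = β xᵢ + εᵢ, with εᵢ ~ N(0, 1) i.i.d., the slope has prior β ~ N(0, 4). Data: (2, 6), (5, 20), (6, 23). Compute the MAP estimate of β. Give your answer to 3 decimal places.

log p(β | y) = −Σ(yᵢ − βxᵢ)²/(2·1) − β²/(2·4) + const.
Setting the derivative to zero: Σxᵢ(yᵢ − βxᵢ)/1 − β/4 = 0, so β = Σxᵢyᵢ / (Σxᵢ² + σ²/τ²).
Σxᵢyᵢ = 2·6 + 5·20 + 6·23 = 250; Σxᵢ² = 65; σ²/τ² = 0.25.
β̂_MAP = 250 / (65 + 0.25) = 250/65.25 ≈ 3.831.

β̂_MAP = 3.831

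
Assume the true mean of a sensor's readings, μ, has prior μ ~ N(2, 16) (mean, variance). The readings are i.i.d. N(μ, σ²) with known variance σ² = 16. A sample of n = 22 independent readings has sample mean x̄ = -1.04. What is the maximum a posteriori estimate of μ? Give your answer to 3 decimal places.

μ̂_MAP = -0.908

n = 22, x̄ = -1.04.
For a Normal prior and Normal likelihood with known variance, the posterior is Normal; its mode equals its mean, the precision-weighted average.
Prior precision 1/σ₀² = 1/16 = 0.0625; data precision n/σ² = 22/16 = 1.375.
μ̂ = (0.0625·2 + 1.375·(-1.04)) / (0.0625 + 1.375) = (-1.305)/1.4375 = -522/575 ≈ -0.908.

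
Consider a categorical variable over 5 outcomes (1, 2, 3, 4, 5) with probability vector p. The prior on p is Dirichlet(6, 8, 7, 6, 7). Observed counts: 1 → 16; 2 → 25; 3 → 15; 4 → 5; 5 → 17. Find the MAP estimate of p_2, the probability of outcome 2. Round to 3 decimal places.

MAP estimate: 0.299

The posterior is Dirichlet(αᵢ + nᵢ) = Dirichlet(22, 33, 22, 11, 24).
For a Dirichlet(a₁,…,a_K) with all aᵢ > 1, the mode has j-th component (aⱼ − 1)/(Σaᵢ − K).
Here Σaᵢ = 112 and K = 5, so p_2 = (33 − 1)/(112 − 5) = 32/107 ≈ 0.299.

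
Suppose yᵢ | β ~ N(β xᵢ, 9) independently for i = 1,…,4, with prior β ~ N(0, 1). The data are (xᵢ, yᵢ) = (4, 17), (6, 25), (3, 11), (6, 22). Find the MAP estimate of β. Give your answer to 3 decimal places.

log p(β | y) = −Σ(yᵢ − βxᵢ)²/(2·9) − β²/(2·1) + const.
Setting the derivative to zero: Σxᵢ(yᵢ − βxᵢ)/9 − β/1 = 0, so β = Σxᵢyᵢ / (Σxᵢ² + σ²/τ²).
Σxᵢyᵢ = 4·17 + 6·25 + 3·11 + 6·22 = 383; Σxᵢ² = 97; σ²/τ² = 9.
β̂_MAP = 383 / (97 + 9) = 383/106 ≈ 3.613.

β̂_MAP = 3.613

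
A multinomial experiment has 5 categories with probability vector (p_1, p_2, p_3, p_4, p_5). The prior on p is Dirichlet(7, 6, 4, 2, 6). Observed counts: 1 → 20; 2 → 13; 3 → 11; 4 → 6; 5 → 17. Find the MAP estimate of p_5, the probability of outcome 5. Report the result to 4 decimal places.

MAP estimate: 0.2529

The posterior is Dirichlet(αᵢ + nᵢ) = Dirichlet(27, 19, 15, 8, 23).
For a Dirichlet(a₁,…,a_K) with all aᵢ > 1, the mode has j-th component (aⱼ − 1)/(Σaᵢ − K).
Here Σaᵢ = 92 and K = 5, so p_5 = (23 − 1)/(92 − 5) = 22/87 ≈ 0.2529.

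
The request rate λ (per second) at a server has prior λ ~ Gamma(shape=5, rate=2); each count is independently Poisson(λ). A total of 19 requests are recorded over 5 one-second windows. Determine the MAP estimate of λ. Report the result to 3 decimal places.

Σxᵢ = 19, n = 5.
Posterior ∝ λ^4e^(−2λ) · λ^19e^(−5λ) = λ^23e^(−7λ), i.e. Gamma(shape=24, rate=7).
The mode of a Gamma(a, b) with a ≥ 1 (shape–rate) is (a−1)/b = 23/7 ≈ 3.286.

λ̂_MAP = 3.286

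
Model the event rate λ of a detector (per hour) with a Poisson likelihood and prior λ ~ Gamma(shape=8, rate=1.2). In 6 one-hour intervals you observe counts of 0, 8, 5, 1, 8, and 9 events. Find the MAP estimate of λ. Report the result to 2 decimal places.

λ̂_MAP = 5.28

Σxᵢ = 0+8+5+1+8+9 = 31, with n = 6.
Posterior ∝ λ^7e^(−1.2λ) · λ^31e^(−6λ) = λ^38e^(−7.2λ), i.e. Gamma(shape=39, rate=7.2).
The mode of a Gamma(a, b) with a ≥ 1 (shape–rate) is (a−1)/b = 38/7.2 ≈ 5.28.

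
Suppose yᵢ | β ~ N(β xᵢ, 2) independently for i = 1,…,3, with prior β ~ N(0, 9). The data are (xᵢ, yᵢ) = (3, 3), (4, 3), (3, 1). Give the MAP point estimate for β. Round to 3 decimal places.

β̂_MAP = 0.701

log p(β | y) = −Σ(yᵢ − βxᵢ)²/(2·2) − β²/(2·9) + const.
Setting the derivative to zero: Σxᵢ(yᵢ − βxᵢ)/2 − β/9 = 0, so β = Σxᵢyᵢ / (Σxᵢ² + σ²/τ²).
Σxᵢyᵢ = 3·3 + 4·3 + 3·1 = 24; Σxᵢ² = 34; σ²/τ² = 2/9.
β̂_MAP = 24 / (34 + 2/9) = 24/(308/9) = 54/77 ≈ 0.701.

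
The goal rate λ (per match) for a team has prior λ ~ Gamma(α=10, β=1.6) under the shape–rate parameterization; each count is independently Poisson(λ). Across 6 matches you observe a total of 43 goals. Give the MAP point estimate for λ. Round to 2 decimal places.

λ̂_MAP = 6.84

Σxᵢ = 43, n = 6.
Posterior ∝ λ^9e^(−1.6λ) · λ^43e^(−6λ) = λ^52e^(−7.6λ), i.e. Gamma(shape=53, rate=7.6).
The mode of a Gamma(a, b) with a ≥ 1 (shape–rate) is (a−1)/b = 52/7.6 ≈ 6.84.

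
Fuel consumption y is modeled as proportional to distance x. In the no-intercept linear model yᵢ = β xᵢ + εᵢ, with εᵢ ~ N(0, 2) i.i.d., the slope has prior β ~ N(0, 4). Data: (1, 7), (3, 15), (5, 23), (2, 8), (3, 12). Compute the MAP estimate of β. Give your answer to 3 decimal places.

log p(β | y) = −Σ(yᵢ − βxᵢ)²/(2·2) − β²/(2·4) + const.
Setting the derivative to zero: Σxᵢ(yᵢ − βxᵢ)/2 − β/4 = 0, so β = Σxᵢyᵢ / (Σxᵢ² + σ²/τ²).
Σxᵢyᵢ = 1·7 + 3·15 + 5·23 + 2·8 + 3·12 = 219; Σxᵢ² = 48; σ²/τ² = 0.5.
β̂_MAP = 219 / (48 + 0.5) = 219/48.5 ≈ 4.515.

β̂_MAP = 4.515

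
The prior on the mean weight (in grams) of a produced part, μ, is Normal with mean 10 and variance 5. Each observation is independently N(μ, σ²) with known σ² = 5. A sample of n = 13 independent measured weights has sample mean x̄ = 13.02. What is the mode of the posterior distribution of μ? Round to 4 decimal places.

μ̂_MAP = 12.8043

n = 13, x̄ = 13.02.
For a Normal prior and Normal likelihood with known variance, the posterior is Normal; its mode equals its mean, the precision-weighted average.
Prior precision 1/σ₀² = 1/5 = 0.2; data precision n/σ² = 13/5 = 2.6.
μ̂ = (0.2·10 + 2.6·13.02) / (0.2 + 2.6) = 35.852/2.8 = 8963/700 ≈ 12.8043.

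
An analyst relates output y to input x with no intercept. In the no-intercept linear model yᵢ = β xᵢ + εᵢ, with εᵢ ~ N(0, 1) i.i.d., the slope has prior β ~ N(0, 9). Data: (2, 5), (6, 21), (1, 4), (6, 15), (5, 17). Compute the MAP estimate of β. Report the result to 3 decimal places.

β̂_MAP = 3.085

log p(β | y) = −Σ(yᵢ − βxᵢ)²/(2·1) − β²/(2·9) + const.
Setting the derivative to zero: Σxᵢ(yᵢ − βxᵢ)/1 − β/9 = 0, so β = Σxᵢyᵢ / (Σxᵢ² + σ²/τ²).
Σxᵢyᵢ = 2·5 + 6·21 + 1·4 + 6·15 + 5·17 = 315; Σxᵢ² = 102; σ²/τ² = 1/9.
β̂_MAP = 315 / (102 + 1/9) = 315/(919/9) = 2835/919 ≈ 3.085.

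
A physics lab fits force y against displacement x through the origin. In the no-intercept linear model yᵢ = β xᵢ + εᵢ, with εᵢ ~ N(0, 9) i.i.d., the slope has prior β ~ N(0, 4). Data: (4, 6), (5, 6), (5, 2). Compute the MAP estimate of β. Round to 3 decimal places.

β̂_MAP = 0.938

log p(β | y) = −Σ(yᵢ − βxᵢ)²/(2·9) − β²/(2·4) + const.
Setting the derivative to zero: Σxᵢ(yᵢ − βxᵢ)/9 − β/4 = 0, so β = Σxᵢyᵢ / (Σxᵢ² + σ²/τ²).
Σxᵢyᵢ = 4·6 + 5·6 + 5·2 = 64; Σxᵢ² = 66; σ²/τ² = 2.25.
β̂_MAP = 64 / (66 + 2.25) = 64/68.25 ≈ 0.938.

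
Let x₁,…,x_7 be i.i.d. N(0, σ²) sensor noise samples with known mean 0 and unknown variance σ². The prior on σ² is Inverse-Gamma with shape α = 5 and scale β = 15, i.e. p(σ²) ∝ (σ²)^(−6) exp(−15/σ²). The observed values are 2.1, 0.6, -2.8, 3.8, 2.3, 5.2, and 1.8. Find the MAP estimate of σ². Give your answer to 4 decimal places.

Sum of squared deviations about the known mean: SS = (2.1−0)² + (0.6−0)² + (-2.8−0)² + (3.8−0)² + (2.3−0)² + (5.2−0)² + (1.8−0)² = 62.62.
The Normal likelihood contributes (σ²)^(−n/2) exp(−SS/(2σ²)), so the posterior is Inverse-Gamma(α + n/2, β + SS/2) = Inverse-Gamma(8.5, 46.31).
The mode of Inverse-Gamma(a, b) is b/(a+1) = 46.31/9.5 ≈ 4.8747.

σ̂²_MAP = 4.8747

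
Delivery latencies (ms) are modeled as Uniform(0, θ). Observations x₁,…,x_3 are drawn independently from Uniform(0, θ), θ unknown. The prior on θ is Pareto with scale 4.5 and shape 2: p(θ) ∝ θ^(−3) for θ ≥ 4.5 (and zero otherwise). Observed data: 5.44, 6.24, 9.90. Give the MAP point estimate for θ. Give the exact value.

The Uniform(0, θ) likelihood is θ^(−n) for θ ≥ max(xᵢ), zero otherwise. Here max(xᵢ) = 9.90.
Posterior ∝ θ^(−3) · θ^(−3) = θ^(−6) on θ ≥ max(4.5, 9.90) = 9.90.
This density is strictly decreasing in θ, so the posterior mode lies at the lower boundary of the support.

θ̂_MAP = 9.90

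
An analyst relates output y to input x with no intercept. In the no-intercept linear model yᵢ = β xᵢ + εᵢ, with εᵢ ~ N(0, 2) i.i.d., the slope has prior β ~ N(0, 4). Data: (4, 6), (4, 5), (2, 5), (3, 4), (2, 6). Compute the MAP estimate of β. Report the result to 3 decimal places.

log p(β | y) = −Σ(yᵢ − βxᵢ)²/(2·2) − β²/(2·4) + const.
Setting the derivative to zero: Σxᵢ(yᵢ − βxᵢ)/2 − β/4 = 0, so β = Σxᵢyᵢ / (Σxᵢ² + σ²/τ²).
Σxᵢyᵢ = 4·6 + 4·5 + 2·5 + 3·4 + 2·6 = 78; Σxᵢ² = 49; σ²/τ² = 0.5.
β̂_MAP = 78 / (49 + 0.5) = 78/49.5 ≈ 1.576.

β̂_MAP = 1.576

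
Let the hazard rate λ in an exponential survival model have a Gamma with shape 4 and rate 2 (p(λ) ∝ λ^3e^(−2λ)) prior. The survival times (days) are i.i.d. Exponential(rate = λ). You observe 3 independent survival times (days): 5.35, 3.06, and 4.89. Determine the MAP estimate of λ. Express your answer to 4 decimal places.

λ̂_MAP = 0.3922

The Exponential(rate=λ) likelihood is ∝ λ^n e^(−λΣtᵢ). Here n = 3 and Σtᵢ = 5.35 + 3.06 + 4.89 = 13.30.
Posterior ∝ λ^3e^(−2λ) · λ^3e^(−13.30λ) = λ^6e^(−15.30λ), i.e. Gamma(7, 15.30).
Mode = (a−1)/b = 6/15.30 ≈ 0.3922.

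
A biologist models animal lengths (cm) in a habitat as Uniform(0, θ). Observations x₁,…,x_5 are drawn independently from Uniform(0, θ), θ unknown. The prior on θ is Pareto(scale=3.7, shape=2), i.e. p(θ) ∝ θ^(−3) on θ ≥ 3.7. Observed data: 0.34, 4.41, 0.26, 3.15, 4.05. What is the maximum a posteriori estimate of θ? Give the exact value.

θ̂_MAP = 4.41

The Uniform(0, θ) likelihood is θ^(−n) for θ ≥ max(xᵢ), zero otherwise. Here max(xᵢ) = 4.41.
Posterior ∝ θ^(−3) · θ^(−5) = θ^(−8) on θ ≥ max(3.7, 4.41) = 4.41.
This density is strictly decreasing in θ, so the posterior mode lies at the lower boundary of the support.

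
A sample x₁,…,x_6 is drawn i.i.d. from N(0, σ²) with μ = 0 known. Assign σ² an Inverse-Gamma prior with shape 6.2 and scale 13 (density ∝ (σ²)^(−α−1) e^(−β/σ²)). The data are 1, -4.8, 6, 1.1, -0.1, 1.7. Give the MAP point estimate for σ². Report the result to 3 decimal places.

Sum of squared deviations about the known mean: SS = (1−0)² + (-4.8−0)² + (6−0)² + (1.1−0)² + (-0.1−0)² + (1.7−0)² = 64.15.
The Normal likelihood contributes (σ²)^(−n/2) exp(−SS/(2σ²)), so the posterior is Inverse-Gamma(α + n/2, β + SS/2) = Inverse-Gamma(9.2, 45.075).
The mode of Inverse-Gamma(a, b) is b/(a+1) = 45.075/10.2 ≈ 4.419.

σ̂²_MAP = 4.419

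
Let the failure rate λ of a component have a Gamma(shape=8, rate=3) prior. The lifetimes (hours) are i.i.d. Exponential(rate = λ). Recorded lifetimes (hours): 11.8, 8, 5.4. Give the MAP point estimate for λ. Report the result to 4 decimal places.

The Exponential(rate=λ) likelihood is ∝ λ^n e^(−λΣtᵢ). Here n = 3 and Σtᵢ = 11.8 + 8 + 5.4 = 25.2.
Posterior ∝ λ^7e^(−3λ) · λ^3e^(−25.2λ) = λ^10e^(−28.2λ), i.e. Gamma(11, 28.2).
Mode = (a−1)/b = 10/28.2 ≈ 0.3546.

λ̂_MAP = 0.3546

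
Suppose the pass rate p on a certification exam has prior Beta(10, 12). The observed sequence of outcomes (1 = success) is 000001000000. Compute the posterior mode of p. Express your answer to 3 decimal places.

Prior: Beta(10, 12).
Data: 1 success in 12 trials (from the sequence). The binomial likelihood contributes p(1−p)^11, so the posterior is Beta(10+1, 12+11) = Beta(11, 23).
For Beta(a, b) with a, b > 1 the mode is (a−1)/(a+b−2) = 10/32 ≈ 0.313.

p̂_MAP = 0.313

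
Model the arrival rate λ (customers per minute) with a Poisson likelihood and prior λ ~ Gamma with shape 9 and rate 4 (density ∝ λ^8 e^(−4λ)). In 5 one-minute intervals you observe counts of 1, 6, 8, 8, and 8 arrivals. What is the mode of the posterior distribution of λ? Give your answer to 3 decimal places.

λ̂_MAP = 4.333

Σxᵢ = 1+6+8+8+8 = 31, with n = 5.
Posterior ∝ λ^8e^(−4λ) · λ^31e^(−5λ) = λ^39e^(−9λ), i.e. Gamma(shape=40, rate=9).
The mode of a Gamma(a, b) with a ≥ 1 (shape–rate) is (a−1)/b = 39/9 ≈ 4.333.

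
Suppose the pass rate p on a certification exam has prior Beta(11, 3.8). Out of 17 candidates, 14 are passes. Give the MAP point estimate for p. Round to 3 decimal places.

p̂_MAP = 0.805

Prior: Beta(11, 3.8).
Data: 14 successes in 17 trials. The binomial likelihood contributes p^14(1−p)^3, so the posterior is Beta(11+14, 3.8+3) = Beta(25, 6.8).
For Beta(a, b) with a, b > 1 the mode is (a−1)/(a+b−2) = 24/29.8 ≈ 0.805.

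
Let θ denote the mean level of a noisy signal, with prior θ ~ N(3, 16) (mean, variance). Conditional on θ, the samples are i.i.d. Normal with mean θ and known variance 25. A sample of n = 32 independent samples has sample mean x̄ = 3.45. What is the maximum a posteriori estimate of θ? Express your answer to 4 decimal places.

θ̂_MAP = 3.4291

n = 32, x̄ = 3.45.
For a Normal prior and Normal likelihood with known variance, the posterior is Normal; its mode equals its mean, the precision-weighted average.
Prior precision 1/σ₀² = 1/16 = 0.0625; data precision n/σ² = 32/25 = 1.28.
θ̂ = (0.0625·3 + 1.28·3.45) / (0.0625 + 1.28) = 4.6035/1.3425 = 3069/895 ≈ 3.4291.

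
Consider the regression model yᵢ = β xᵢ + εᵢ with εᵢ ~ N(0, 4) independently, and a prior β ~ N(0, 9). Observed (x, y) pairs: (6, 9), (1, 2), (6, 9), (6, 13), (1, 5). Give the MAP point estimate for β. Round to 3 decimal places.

β̂_MAP = 1.747

log p(β | y) = −Σ(yᵢ − βxᵢ)²/(2·4) − β²/(2·9) + const.
Setting the derivative to zero: Σxᵢ(yᵢ − βxᵢ)/4 − β/9 = 0, so β = Σxᵢyᵢ / (Σxᵢ² + σ²/τ²).
Σxᵢyᵢ = 6·9 + 1·2 + 6·9 + 6·13 + 1·5 = 193; Σxᵢ² = 110; σ²/τ² = 4/9.
β̂_MAP = 193 / (110 + 4/9) = 193/(994/9) = 1737/994 ≈ 1.747.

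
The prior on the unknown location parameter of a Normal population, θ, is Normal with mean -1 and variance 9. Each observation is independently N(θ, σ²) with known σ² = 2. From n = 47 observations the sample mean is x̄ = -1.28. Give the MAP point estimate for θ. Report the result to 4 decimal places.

θ̂_MAP = -1.2787

n = 47, x̄ = -1.28.
For a Normal prior and Normal likelihood with known variance, the posterior is Normal; its mode equals its mean, the precision-weighted average.
Prior precision 1/σ₀² = 1/9; data precision n/σ² = 47/2 = 23.5.
θ̂ = ((1/9)·(-1) + 23.5·(-1.28)) / (1/9 + 23.5) = (-6793/225)/(425/18) = -13586/10625 ≈ -1.2787.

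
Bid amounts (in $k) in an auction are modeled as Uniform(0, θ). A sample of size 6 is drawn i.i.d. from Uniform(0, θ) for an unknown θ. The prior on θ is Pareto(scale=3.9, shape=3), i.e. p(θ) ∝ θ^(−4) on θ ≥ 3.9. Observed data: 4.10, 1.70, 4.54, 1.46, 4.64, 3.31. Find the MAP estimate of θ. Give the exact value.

The Uniform(0, θ) likelihood is θ^(−n) for θ ≥ max(xᵢ), zero otherwise. Here max(xᵢ) = 4.64.
Posterior ∝ θ^(−4) · θ^(−6) = θ^(−10) on θ ≥ max(3.9, 4.64) = 4.64.
This density is strictly decreasing in θ, so the posterior mode lies at the lower boundary of the support.

θ̂_MAP = 4.64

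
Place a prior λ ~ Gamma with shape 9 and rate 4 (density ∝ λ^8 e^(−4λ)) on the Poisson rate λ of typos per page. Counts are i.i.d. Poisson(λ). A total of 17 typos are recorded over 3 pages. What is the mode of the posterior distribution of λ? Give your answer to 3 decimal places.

Σxᵢ = 17, n = 3.
Posterior ∝ λ^8e^(−4λ) · λ^17e^(−3λ) = λ^25e^(−7λ), i.e. Gamma(shape=26, rate=7).
The mode of a Gamma(a, b) with a ≥ 1 (shape–rate) is (a−1)/b = 25/7 ≈ 3.571.

λ̂_MAP = 3.571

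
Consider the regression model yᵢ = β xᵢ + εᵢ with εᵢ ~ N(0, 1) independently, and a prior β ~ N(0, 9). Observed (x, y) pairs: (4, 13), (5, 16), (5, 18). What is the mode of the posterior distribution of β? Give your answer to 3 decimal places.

β̂_MAP = 3.358

log p(β | y) = −Σ(yᵢ − βxᵢ)²/(2·1) − β²/(2·9) + const.
Setting the derivative to zero: Σxᵢ(yᵢ − βxᵢ)/1 − β/9 = 0, so β = Σxᵢyᵢ / (Σxᵢ² + σ²/τ²).
Σxᵢyᵢ = 4·13 + 5·16 + 5·18 = 222; Σxᵢ² = 66; σ²/τ² = 1/9.
β̂_MAP = 222 / (66 + 1/9) = 222/(595/9) = 1998/595 ≈ 3.358.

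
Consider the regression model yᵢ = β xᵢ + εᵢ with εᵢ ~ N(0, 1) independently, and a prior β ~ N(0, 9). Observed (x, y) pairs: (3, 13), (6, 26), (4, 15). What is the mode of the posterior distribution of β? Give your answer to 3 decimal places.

log p(β | y) = −Σ(yᵢ − βxᵢ)²/(2·1) − β²/(2·9) + const.
Setting the derivative to zero: Σxᵢ(yᵢ − βxᵢ)/1 − β/9 = 0, so β = Σxᵢyᵢ / (Σxᵢ² + σ²/τ²).
Σxᵢyᵢ = 3·13 + 6·26 + 4·15 = 255; Σxᵢ² = 61; σ²/τ² = 1/9.
β̂_MAP = 255 / (61 + 1/9) = 255/(550/9) = 459/110 ≈ 4.173.

β̂_MAP = 4.173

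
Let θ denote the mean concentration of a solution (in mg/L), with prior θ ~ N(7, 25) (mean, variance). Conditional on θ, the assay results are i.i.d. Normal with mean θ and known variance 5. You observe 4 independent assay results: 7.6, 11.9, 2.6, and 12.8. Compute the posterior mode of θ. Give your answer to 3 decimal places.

θ̂_MAP = 8.643

n = 4; x̄ = (7.6 + 11.9 + 2.6 + 12.8)/4 = 34.9/4 = 8.725.
For a Normal prior and Normal likelihood with known variance, the posterior is Normal; its mode equals its mean, the precision-weighted average.
Prior precision 1/σ₀² = 1/25 = 0.04; data precision n/σ² = 4/5 = 0.8.
θ̂ = (0.04·7 + 0.8·8.725) / (0.04 + 0.8) = 7.26/0.84 = 121/14 ≈ 8.643.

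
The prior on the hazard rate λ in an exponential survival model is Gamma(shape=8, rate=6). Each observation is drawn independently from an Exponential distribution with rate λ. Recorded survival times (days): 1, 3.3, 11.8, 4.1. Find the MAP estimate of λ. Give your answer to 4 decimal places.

The Exponential(rate=λ) likelihood is ∝ λ^n e^(−λΣtᵢ). Here n = 4 and Σtᵢ = 1 + 3.3 + 11.8 + 4.1 = 20.2.
Posterior ∝ λ^7e^(−6λ) · λ^4e^(−20.2λ) = λ^11e^(−26.2λ), i.e. Gamma(12, 26.2).
Mode = (a−1)/b = 11/26.2 ≈ 0.4198.

λ̂_MAP = 0.4198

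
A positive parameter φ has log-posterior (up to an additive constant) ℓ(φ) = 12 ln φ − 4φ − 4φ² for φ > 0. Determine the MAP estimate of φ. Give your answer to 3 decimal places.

φ̂_MAP = 1.000

ℓ'(φ) = 12/φ − 4 − 8φ. Setting this to zero and multiplying by φ: 8φ² + 4φ − 12 = 0.
φ = (−4 + √(4² + 4·8·12)) / (2·8) = (−4 + √400) / 16 = (−4 + 20)/16 = 1.
ℓ''(φ) = −12/φ² − 8 < 0, confirming a maximum.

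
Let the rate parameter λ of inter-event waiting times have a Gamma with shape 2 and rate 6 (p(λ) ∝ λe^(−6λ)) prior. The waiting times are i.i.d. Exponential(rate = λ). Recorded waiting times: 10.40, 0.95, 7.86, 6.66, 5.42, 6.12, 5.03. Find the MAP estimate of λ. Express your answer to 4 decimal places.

The Exponential(rate=λ) likelihood is ∝ λ^n e^(−λΣtᵢ). Here n = 7 and Σtᵢ = 10.40 + 0.95 + 7.86 + 6.66 + 5.42 + 6.12 + 5.03 = 42.44.
Posterior ∝ λe^(−6λ) · λ^7e^(−42.44λ) = λ^8e^(−48.44λ), i.e. Gamma(9, 48.44).
Mode = (a−1)/b = 8/48.44 ≈ 0.1652.

λ̂_MAP = 0.1652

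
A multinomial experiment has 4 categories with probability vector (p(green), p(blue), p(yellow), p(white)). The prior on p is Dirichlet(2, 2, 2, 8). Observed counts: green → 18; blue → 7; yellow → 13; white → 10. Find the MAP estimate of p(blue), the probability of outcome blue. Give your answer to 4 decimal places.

The posterior is Dirichlet(αᵢ + nᵢ) = Dirichlet(20, 9, 15, 18).
For a Dirichlet(a₁,…,a_K) with all aᵢ > 1, the mode has j-th component (aⱼ − 1)/(Σaᵢ − K).
Here Σaᵢ = 62 and K = 4, so p(blue) = (9 − 1)/(62 − 4) = 8/58 ≈ 0.1379.

MAP estimate of p(blue) = 0.1379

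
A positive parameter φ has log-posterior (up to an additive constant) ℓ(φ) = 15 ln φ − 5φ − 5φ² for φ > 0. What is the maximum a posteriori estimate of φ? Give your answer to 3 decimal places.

φ̂_MAP = 1.000

ℓ'(φ) = 15/φ − 5 − 10φ. Setting this to zero and multiplying by φ: 10φ² + 5φ − 15 = 0.
φ = (−5 + √(5² + 4·10·15)) / (2·10) = (−5 + √625) / 20 = (−5 + 25)/20 = 1.
ℓ''(φ) = −15/φ² − 10 < 0, confirming a maximum.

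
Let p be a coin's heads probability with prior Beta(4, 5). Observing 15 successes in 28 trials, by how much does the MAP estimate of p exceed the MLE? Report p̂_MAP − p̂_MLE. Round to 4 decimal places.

MAP − MLE = -0.0214

Posterior is Beta(19, 18); MAP = (19−1)/(37−2) = 18/35 ≈ 0.51429.
MLE ignores the prior: p̂_MLE = k/n = 15/28 ≈ 0.53571.
Difference = 18/35 − 15/28 = -3/140 ≈ -0.0214.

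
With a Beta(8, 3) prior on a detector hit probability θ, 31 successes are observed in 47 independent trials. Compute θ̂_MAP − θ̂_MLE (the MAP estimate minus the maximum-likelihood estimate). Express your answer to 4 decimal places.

Posterior is Beta(39, 19); MAP = (39−1)/(58−2) = 38/56 ≈ 0.67857.
MLE ignores the prior: θ̂_MLE = k/n = 31/47 ≈ 0.65957.
Difference = 38/56 − 31/47 = 25/1316 ≈ 0.0190.

MAP − MLE = 0.0190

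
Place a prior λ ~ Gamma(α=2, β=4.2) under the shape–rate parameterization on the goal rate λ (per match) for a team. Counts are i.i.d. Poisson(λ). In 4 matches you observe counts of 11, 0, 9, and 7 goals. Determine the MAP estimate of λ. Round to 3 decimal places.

Σxᵢ = 11+0+9+7 = 27, with n = 4.
Posterior ∝ λe^(−4.2λ) · λ^27e^(−4λ) = λ^28e^(−8.2λ), i.e. Gamma(shape=29, rate=8.2).
The mode of a Gamma(a, b) with a ≥ 1 (shape–rate) is (a−1)/b = 28/8.2 ≈ 3.415.

λ̂_MAP = 3.415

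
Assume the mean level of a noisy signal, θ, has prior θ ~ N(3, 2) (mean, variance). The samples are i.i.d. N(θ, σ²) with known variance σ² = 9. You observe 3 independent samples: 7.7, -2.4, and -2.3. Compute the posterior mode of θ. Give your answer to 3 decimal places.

θ̂_MAP = 2.200

n = 3; x̄ = (7.7 + (-2.4) + (-2.3))/3 = 3/3 = 1.
For a Normal prior and Normal likelihood with known variance, the posterior is Normal; its mode equals its mean, the precision-weighted average.
Prior precision 1/σ₀² = 1/2 = 0.5; data precision n/σ² = 3/9 = 1/3.
θ̂ = (0.5·3 + (1/3)·1) / (0.5 + 1/3) = (11/6)/(5/6) = 2.200.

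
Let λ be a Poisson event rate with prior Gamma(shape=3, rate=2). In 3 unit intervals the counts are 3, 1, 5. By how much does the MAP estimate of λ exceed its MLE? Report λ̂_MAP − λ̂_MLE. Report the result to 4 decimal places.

MAP − MLE = -0.8000

Σxᵢ = 9. Posterior is Gamma(12, 5); MAP = (12−1)/5 = 11/5 ≈ 2.20000.
MLE = x̄ = 9/3 ≈ 3.00000.
Difference = 11/5 − 9/3 = -4/5 ≈ -0.8000.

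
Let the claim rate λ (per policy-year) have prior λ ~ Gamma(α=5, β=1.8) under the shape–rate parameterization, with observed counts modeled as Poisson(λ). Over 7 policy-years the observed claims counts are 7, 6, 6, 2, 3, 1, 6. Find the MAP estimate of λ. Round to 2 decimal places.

Σxᵢ = 7+6+6+2+3+1+6 = 31, with n = 7.
Posterior ∝ λ^4e^(−1.8λ) · λ^31e^(−7λ) = λ^35e^(−8.8λ), i.e. Gamma(shape=36, rate=8.8).
The mode of a Gamma(a, b) with a ≥ 1 (shape–rate) is (a−1)/b = 35/8.8 ≈ 3.98.

λ̂_MAP = 3.98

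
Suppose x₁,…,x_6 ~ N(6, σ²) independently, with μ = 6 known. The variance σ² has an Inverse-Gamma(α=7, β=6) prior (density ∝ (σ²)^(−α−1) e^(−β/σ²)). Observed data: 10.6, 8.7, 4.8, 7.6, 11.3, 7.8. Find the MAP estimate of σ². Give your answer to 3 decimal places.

Sum of squared deviations about the known mean: SS = (10.6−6)² + (8.7−6)² + (4.8−6)² + (7.6−6)² + (11.3−6)² + (7.8−6)² = 63.78.
The Normal likelihood contributes (σ²)^(−n/2) exp(−SS/(2σ²)), so the posterior is Inverse-Gamma(α + n/2, β + SS/2) = Inverse-Gamma(10, 37.89).
The mode of Inverse-Gamma(a, b) is b/(a+1) = 37.89/11 ≈ 3.445.

σ̂²_MAP = 3.445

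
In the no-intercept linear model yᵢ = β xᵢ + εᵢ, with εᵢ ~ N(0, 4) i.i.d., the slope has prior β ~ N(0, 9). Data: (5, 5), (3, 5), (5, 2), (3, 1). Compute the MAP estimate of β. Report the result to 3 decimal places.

log p(β | y) = −Σ(yᵢ − βxᵢ)²/(2·4) − β²/(2·9) + const.
Setting the derivative to zero: Σxᵢ(yᵢ − βxᵢ)/4 − β/9 = 0, so β = Σxᵢyᵢ / (Σxᵢ² + σ²/τ²).
Σxᵢyᵢ = 5·5 + 3·5 + 5·2 + 3·1 = 53; Σxᵢ² = 68; σ²/τ² = 4/9.
β̂_MAP = 53 / (68 + 4/9) = 53/(616/9) = 477/616 ≈ 0.774.

β̂_MAP = 0.774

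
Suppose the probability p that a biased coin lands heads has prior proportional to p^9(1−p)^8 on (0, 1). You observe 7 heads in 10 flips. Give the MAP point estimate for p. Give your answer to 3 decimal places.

p̂_MAP = 0.593

The prior density ∝ p^9(1−p)^8 is the kernel of Beta(10, 9).
Data: 7 successes in 10 trials. The binomial likelihood contributes p^7(1−p)^3, so the posterior is Beta(10+7, 9+3) = Beta(17, 12).
For Beta(a, b) with a, b > 1 the mode is (a−1)/(a+b−2) = 16/27 ≈ 0.593.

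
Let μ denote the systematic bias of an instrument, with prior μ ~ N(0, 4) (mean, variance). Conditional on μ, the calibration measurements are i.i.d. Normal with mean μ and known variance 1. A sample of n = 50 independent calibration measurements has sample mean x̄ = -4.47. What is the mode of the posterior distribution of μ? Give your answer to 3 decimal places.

n = 50, x̄ = -4.47.
For a Normal prior and Normal likelihood with known variance, the posterior is Normal; its mode equals its mean, the precision-weighted average.
Prior precision 1/σ₀² = 1/4 = 0.25; data precision n/σ² = 50/1 = 50.
μ̂ = (0.25·0 + 50·(-4.47)) / (0.25 + 50) = (-223.5)/50.25 = -298/67 ≈ -4.448.

μ̂_MAP = -4.448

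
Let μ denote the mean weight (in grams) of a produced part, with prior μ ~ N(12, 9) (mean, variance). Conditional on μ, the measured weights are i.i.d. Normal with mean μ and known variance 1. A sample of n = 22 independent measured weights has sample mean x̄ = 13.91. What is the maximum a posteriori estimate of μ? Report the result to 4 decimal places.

n = 22, x̄ = 13.91.
For a Normal prior and Normal likelihood with known variance, the posterior is Normal; its mode equals its mean, the precision-weighted average.
Prior precision 1/σ₀² = 1/9; data precision n/σ² = 22/1 = 22.
μ̂ = ((1/9)·12 + 22·13.91) / (1/9 + 22) = (46103/150)/(199/9) = 138309/9950 ≈ 13.9004.

μ̂_MAP = 13.9004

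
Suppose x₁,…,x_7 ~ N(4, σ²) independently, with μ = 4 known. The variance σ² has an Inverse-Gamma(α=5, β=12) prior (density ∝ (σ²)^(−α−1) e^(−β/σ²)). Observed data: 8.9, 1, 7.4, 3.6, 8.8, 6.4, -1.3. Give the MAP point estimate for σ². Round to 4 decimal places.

σ̂²_MAP = 6.6116

Sum of squared deviations about the known mean: SS = (8.9−4)² + (1−4)² + (7.4−4)² + (3.6−4)² + (8.8−4)² + (6.4−4)² + (-1.3−4)² = 101.62.
The Normal likelihood contributes (σ²)^(−n/2) exp(−SS/(2σ²)), so the posterior is Inverse-Gamma(α + n/2, β + SS/2) = Inverse-Gamma(8.5, 62.81).
The mode of Inverse-Gamma(a, b) is b/(a+1) = 62.81/9.5 ≈ 6.6116.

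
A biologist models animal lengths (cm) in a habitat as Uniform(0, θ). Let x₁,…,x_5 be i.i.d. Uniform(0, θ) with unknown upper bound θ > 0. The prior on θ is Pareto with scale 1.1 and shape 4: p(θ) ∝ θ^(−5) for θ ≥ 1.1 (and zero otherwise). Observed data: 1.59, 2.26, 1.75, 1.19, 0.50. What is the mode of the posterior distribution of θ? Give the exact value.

θ̂_MAP = 2.26

The Uniform(0, θ) likelihood is θ^(−n) for θ ≥ max(xᵢ), zero otherwise. Here max(xᵢ) = 2.26.
Posterior ∝ θ^(−5) · θ^(−5) = θ^(−10) on θ ≥ max(1.1, 2.26) = 2.26.
This density is strictly decreasing in θ, so the posterior mode lies at the lower boundary of the support.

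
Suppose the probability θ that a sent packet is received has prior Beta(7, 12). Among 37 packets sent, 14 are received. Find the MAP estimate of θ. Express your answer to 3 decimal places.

θ̂_MAP = 0.370

Prior: Beta(7, 12).
Data: 14 successes in 37 trials. The binomial likelihood contributes θ^14(1−θ)^23, so the posterior is Beta(7+14, 12+23) = Beta(21, 35).
For Beta(a, b) with a, b > 1 the mode is (a−1)/(a+b−2) = 20/54 ≈ 0.370.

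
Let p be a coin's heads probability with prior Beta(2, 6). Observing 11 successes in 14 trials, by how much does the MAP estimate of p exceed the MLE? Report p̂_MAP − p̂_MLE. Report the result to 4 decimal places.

MAP − MLE = -0.1857

Posterior is Beta(13, 9); MAP = (13−1)/(22−2) = 12/20 ≈ 0.60000.
MLE ignores the prior: p̂_MLE = k/n = 11/14 ≈ 0.78571.
Difference = 12/20 − 11/14 = -13/70 ≈ -0.1857.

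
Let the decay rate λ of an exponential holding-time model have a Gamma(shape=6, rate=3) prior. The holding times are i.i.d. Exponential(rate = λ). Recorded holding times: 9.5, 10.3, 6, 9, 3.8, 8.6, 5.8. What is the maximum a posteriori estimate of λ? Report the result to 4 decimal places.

The Exponential(rate=λ) likelihood is ∝ λ^n e^(−λΣtᵢ). Here n = 7 and Σtᵢ = 9.5 + 10.3 + 6 + 9 + 3.8 + 8.6 + 5.8 = 53.
Posterior ∝ λ^5e^(−3λ) · λ^7e^(−53λ) = λ^12e^(−56λ), i.e. Gamma(13, 56).
Mode = (a−1)/b = 12/56 ≈ 0.2143.

λ̂_MAP = 0.2143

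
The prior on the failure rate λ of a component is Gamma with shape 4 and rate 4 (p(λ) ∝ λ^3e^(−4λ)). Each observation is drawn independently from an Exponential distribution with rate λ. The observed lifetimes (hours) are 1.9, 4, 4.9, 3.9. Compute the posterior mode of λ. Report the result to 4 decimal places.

The Exponential(rate=λ) likelihood is ∝ λ^n e^(−λΣtᵢ). Here n = 4 and Σtᵢ = 1.9 + 4 + 4.9 + 3.9 = 14.7.
Posterior ∝ λ^3e^(−4λ) · λ^4e^(−14.7λ) = λ^7e^(−18.7λ), i.e. Gamma(8, 18.7).
Mode = (a−1)/b = 7/18.7 ≈ 0.3743.

λ̂_MAP = 0.3743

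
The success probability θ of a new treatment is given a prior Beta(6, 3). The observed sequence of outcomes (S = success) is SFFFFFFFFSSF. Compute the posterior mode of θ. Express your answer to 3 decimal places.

θ̂_MAP = 0.421

Prior: Beta(6, 3).
Data: 3 successes in 12 trials (from the sequence). The binomial likelihood contributes θ^3(1−θ)^9, so the posterior is Beta(6+3, 3+9) = Beta(9, 12).
For Beta(a, b) with a, b > 1 the mode is (a−1)/(a+b−2) = 8/19 ≈ 0.421.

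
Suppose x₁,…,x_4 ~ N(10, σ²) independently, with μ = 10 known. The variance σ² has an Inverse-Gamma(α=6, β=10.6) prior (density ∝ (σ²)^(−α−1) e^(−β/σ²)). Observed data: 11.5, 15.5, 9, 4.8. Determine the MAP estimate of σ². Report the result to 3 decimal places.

Sum of squared deviations about the known mean: SS = (11.5−10)² + (15.5−10)² + (9−10)² + (4.8−10)² = 60.54.
The Normal likelihood contributes (σ²)^(−n/2) exp(−SS/(2σ²)), so the posterior is Inverse-Gamma(α + n/2, β + SS/2) = Inverse-Gamma(8, 40.87).
The mode of Inverse-Gamma(a, b) is b/(a+1) = 40.87/9 ≈ 4.541.

σ̂²_MAP = 4.541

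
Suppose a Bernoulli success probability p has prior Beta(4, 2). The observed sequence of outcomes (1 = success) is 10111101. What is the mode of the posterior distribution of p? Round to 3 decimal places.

Prior: Beta(4, 2).
Data: 6 successes in 8 trials (from the sequence). The binomial likelihood contributes p^6(1−p)^2, so the posterior is Beta(4+6, 2+2) = Beta(10, 4).
For Beta(a, b) with a, b > 1 the mode is (a−1)/(a+b−2) = 9/12 ≈ 0.750.

p̂_MAP = 0.750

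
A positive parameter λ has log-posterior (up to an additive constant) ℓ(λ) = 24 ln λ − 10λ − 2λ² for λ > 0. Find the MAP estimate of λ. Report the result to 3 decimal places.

ℓ'(λ) = 24/λ − 10 − 4λ. Setting this to zero and multiplying by λ: 4λ² + 10λ − 24 = 0.
λ = (−10 + √(10² + 4·4·24)) / (2·4) = (−10 + √484) / 8 = (−10 + 22)/8 = 3/2.
ℓ''(λ) = −24/λ² − 4 < 0, confirming a maximum.

λ̂_MAP = 1.500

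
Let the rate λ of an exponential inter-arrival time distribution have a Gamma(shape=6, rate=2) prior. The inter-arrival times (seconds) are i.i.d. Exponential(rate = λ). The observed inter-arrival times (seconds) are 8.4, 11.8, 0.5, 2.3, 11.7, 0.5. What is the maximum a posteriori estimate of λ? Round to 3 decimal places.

λ̂_MAP = 0.296

The Exponential(rate=λ) likelihood is ∝ λ^n e^(−λΣtᵢ). Here n = 6 and Σtᵢ = 8.4 + 11.8 + 0.5 + 2.3 + 11.7 + 0.5 = 35.2.
Posterior ∝ λ^5e^(−2λ) · λ^6e^(−35.2λ) = λ^11e^(−37.2λ), i.e. Gamma(12, 37.2).
Mode = (a−1)/b = 11/37.2 ≈ 0.296.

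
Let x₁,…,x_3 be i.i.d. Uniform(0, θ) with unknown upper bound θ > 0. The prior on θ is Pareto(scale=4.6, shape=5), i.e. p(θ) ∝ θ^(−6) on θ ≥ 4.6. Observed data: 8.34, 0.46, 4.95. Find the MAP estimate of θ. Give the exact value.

The Uniform(0, θ) likelihood is θ^(−n) for θ ≥ max(xᵢ), zero otherwise. Here max(xᵢ) = 8.34.
Posterior ∝ θ^(−6) · θ^(−3) = θ^(−9) on θ ≥ max(4.6, 8.34) = 8.34.
This density is strictly decreasing in θ, so the posterior mode lies at the lower boundary of the support.

θ̂_MAP = 8.34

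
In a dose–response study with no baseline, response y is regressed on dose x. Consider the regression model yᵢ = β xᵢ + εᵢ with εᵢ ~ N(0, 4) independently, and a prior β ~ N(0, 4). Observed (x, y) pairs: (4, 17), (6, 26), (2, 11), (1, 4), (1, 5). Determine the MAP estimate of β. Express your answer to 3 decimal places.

β̂_MAP = 4.322

log p(β | y) = −Σ(yᵢ − βxᵢ)²/(2·4) − β²/(2·4) + const.
Setting the derivative to zero: Σxᵢ(yᵢ − βxᵢ)/4 − β/4 = 0, so β = Σxᵢyᵢ / (Σxᵢ² + σ²/τ²).
Σxᵢyᵢ = 4·17 + 6·26 + 2·11 + 1·4 + 1·5 = 255; Σxᵢ² = 58; σ²/τ² = 1.
β̂_MAP = 255 / (58 + 1) = 255/59 ≈ 4.322.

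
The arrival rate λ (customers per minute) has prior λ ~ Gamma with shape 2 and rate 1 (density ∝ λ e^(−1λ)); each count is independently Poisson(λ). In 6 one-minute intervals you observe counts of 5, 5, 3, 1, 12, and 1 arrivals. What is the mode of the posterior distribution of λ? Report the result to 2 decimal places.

Σxᵢ = 5+5+3+1+12+1 = 27, with n = 6.
Posterior ∝ λe^(−1λ) · λ^27e^(−6λ) = λ^28e^(−7λ), i.e. Gamma(shape=29, rate=7).
The mode of a Gamma(a, b) with a ≥ 1 (shape–rate) is (a−1)/b = 28/7 ≈ 4.00.

λ̂_MAP = 4.00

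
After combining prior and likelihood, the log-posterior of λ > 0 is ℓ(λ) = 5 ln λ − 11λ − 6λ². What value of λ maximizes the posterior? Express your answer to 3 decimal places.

ℓ'(λ) = 5/λ − 11 − 12λ. Setting this to zero and multiplying by λ: 12λ² + 11λ − 5 = 0.
λ = (−11 + √(11² + 4·12·5)) / (2·12) = (−11 + √361) / 24 = (−11 + 19)/24 = 1/3.
ℓ''(λ) = −5/λ² − 12 < 0, confirming a maximum.

λ̂_MAP = 0.333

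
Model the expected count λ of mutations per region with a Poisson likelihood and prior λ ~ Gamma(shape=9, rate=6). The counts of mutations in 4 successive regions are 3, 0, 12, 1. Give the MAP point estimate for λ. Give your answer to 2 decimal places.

Σxᵢ = 3+0+12+1 = 16, with n = 4.
Posterior ∝ λ^8e^(−6λ) · λ^16e^(−4λ) = λ^24e^(−10λ), i.e. Gamma(shape=25, rate=10).
The mode of a Gamma(a, b) with a ≥ 1 (shape–rate) is (a−1)/b = 24/10 ≈ 2.40.

λ̂_MAP = 2.40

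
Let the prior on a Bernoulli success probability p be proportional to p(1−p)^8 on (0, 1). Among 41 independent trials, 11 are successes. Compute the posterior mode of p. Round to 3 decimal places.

p̂_MAP = 0.240

The prior density ∝ p(1−p)^8 is the kernel of Beta(2, 9).
Data: 11 successes in 41 trials. The binomial likelihood contributes p^11(1−p)^30, so the posterior is Beta(2+11, 9+30) = Beta(13, 39).
For Beta(a, b) with a, b > 1 the mode is (a−1)/(a+b−2) = 12/50 ≈ 0.240.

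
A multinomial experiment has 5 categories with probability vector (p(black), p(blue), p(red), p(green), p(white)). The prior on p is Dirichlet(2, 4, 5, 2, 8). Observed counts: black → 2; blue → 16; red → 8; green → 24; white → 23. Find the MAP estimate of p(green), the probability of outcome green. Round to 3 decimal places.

MAP estimate of p(green) = 0.281

The posterior is Dirichlet(αᵢ + nᵢ) = Dirichlet(4, 20, 13, 26, 31).
For a Dirichlet(a₁,…,a_K) with all aᵢ > 1, the mode has j-th component (aⱼ − 1)/(Σaᵢ − K).
Here Σaᵢ = 94 and K = 5, so p(green) = (26 − 1)/(94 − 5) = 25/89 ≈ 0.281.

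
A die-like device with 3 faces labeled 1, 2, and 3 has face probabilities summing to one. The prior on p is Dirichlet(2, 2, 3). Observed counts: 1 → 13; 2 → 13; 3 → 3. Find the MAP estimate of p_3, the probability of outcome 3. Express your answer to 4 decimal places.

The posterior is Dirichlet(αᵢ + nᵢ) = Dirichlet(15, 15, 6).
For a Dirichlet(a₁,…,a_K) with all aᵢ > 1, the mode has j-th component (aⱼ − 1)/(Σaᵢ − K).
Here Σaᵢ = 36 and K = 3, so p_3 = (6 − 1)/(36 − 3) = 5/33 ≈ 0.1515.

MAP estimate: 0.1515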